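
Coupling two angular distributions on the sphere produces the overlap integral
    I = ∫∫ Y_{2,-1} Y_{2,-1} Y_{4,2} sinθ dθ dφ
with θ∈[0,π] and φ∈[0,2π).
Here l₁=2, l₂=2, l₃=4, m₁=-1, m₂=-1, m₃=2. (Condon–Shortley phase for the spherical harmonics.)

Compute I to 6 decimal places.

0.254875

m-sum 0 ✓  L=8 even ✓  0≤4≤4 ✓
Π(2lᵢ+1) = 5×5×9 = 225
triangle coeff Δ(2,2,4) = 1/630
Σ_t [0,0]: t=0:+1/16 = 1/16
(3j)²=2/35 [(2 2 4; 0 0 0)], sign=+1
Σ_t [0,0]: t=0:+1/36 = 1/36
(3j)²=4/63 [(2 2 4; -1 -1 2)], sign=+1
⇒ 4πI² = 40/49
I = (+1)√(40/49/(4π)) = 0.25487487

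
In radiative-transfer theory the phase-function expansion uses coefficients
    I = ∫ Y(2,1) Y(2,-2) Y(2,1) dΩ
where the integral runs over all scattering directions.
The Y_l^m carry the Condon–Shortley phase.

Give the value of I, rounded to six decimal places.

0.220728

Checks pass: Σm=0; 6 even; l₃=2∈[0,4].
(2·2+1)(2·2+1)(2·2+1) = 125
Δ: 2! 2! 2! / 7! → 1/630
sum: t=0:+1/8 t=1:−1/1 t=2:+1/8 = -3/4
3j²(2 2 2; 0 0 0) = Δ·Π!·Σ² = 2/35  (sign -1)
sum: t=0:+1/4 = 1/4
3j²(2 2 2; 1 -2 1) = Δ·Π!·Σ² = 3/35  (sign -1)
combine: 4πI² = 125·2/35·3/35 = 30/49
take √, sign +1: I = 0.22072812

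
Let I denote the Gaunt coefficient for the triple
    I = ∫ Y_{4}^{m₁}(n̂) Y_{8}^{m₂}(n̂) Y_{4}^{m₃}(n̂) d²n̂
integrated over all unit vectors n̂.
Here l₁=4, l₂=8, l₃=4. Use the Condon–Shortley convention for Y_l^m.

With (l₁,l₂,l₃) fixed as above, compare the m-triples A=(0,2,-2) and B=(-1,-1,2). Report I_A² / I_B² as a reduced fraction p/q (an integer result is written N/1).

l's match ⇒ only the (l;m) 3-j factors differ between A and B.
A: triangle coeff Δ(4,8,4) = 1/218790; Σ_t [4,4]: t=4:+1/829440 = 1/829440; (3j)²=35/2431 [(4 8 4; 0 2 -2)], sign=+1
B: triangle coeff Δ(4,8,4) = 1/218790; Σ_t [5,5]: t=5:−1/1036800 = -1/1036800; (3j)²=98/12155 [(4 8 4; -1 -1 2)], sign=-1
I_A²/I_B² = (35/2431)/(98/12155) = 25/14

25/14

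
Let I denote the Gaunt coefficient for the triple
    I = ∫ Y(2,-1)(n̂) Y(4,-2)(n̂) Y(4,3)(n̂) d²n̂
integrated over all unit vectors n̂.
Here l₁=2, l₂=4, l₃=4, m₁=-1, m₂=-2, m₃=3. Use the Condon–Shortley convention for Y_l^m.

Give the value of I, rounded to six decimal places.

Checks pass: Σm=0; 10 even; l₃=4∈[2,6].
(2·2+1)(2·4+1)(2·4+1) = 405
Δ: 2! 2! 6! / 11! → 1/13860
sum: t=0:+1/192 t=1:−1/36 t=2:+1/192 = -5/288
3j²(2 4 4; 0 0 0) = Δ·Π!·Σ² = 20/693  (sign -1)
sum: t=1:−1/240 t=2:+1/1440 = -1/288
3j²(2 4 4; -1 -2 3) = Δ·Π!·Σ² = 5/132  (sign +1)
combine: 4πI² = 405·20/693·5/132 = 375/847
take √, sign -1: I = -0.18770204

-0.187702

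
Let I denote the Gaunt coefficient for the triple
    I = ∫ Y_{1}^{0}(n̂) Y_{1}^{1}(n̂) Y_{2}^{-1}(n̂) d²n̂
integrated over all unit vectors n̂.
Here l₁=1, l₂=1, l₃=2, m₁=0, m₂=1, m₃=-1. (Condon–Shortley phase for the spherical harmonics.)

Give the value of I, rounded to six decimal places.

Rules hold: Σm=0, L=4 even, 0≤2≤2.
N = 3·3·5 = 45
Δ = 0!·2!·2!/5! = 1/30
Racah Σ t=0..0: t=0:+1/1 = 1/1
⇒ 3j(1 1 2; 0 0 0)² = 2/15, sgn +1
Racah Σ t=0..0: t=0:+1/2 = 1/2
⇒ 3j(1 1 2; 0 1 -1)² = 1/10, sgn -1
4πI² = N·(3j₀)²·(3jₘ)² = 3/5
I = -1·√(0.6/4π) = -0.21850969

-0.218510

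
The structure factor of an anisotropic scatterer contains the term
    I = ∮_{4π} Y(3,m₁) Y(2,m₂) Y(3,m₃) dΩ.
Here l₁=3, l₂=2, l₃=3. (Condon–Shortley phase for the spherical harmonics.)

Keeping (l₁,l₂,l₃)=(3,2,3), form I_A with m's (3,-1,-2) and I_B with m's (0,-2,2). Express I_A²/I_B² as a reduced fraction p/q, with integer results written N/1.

5/4

l's match ⇒ only the (l;m) 3-j factors differ between A and B.
A: triangle coeff Δ(3,2,3) = 1/3780; Σ_t [0,0]: t=0:+1/48 = 1/48; (3j)²=5/84 [(3 2 3; 3 -1 -2)], sign=-1
B: triangle coeff Δ(3,2,3) = 1/3780; Σ_t [0,0]: t=0:+1/24 = 1/24; (3j)²=1/21 [(3 2 3; 0 -2 2)], sign=-1
I_A²/I_B² = (5/84)/(1/21) = 5/4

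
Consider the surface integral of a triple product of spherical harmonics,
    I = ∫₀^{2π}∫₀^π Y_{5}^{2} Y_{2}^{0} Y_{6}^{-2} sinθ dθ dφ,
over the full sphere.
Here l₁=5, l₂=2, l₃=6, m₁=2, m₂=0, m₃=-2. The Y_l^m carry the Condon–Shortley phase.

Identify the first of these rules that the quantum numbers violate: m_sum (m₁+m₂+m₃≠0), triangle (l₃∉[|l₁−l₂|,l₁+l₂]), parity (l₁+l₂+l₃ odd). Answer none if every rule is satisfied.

m₁+m₂+m₃ = 2 + 0 − 2 = 0  ✓
triangle: |5−2|=3 ≤ l₃=6 ≤ 5+2=7  ✓
parity: l₁+l₂+l₃ = 13 is odd  ✗

parity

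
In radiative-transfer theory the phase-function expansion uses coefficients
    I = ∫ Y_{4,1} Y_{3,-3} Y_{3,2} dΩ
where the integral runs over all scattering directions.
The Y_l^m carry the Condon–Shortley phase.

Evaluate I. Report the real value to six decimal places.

Rules hold: Σm=0, L=10 even, 1≤3≤7.
N = 9·7·7 = 441
Δ = 4!·4!·2!/11! = 1/34650
Racah Σ t=1..3: t=1:−1/72 t=2:+1/16 t=3:−1/72 = 5/144
⇒ 3j(4 3 3; 0 0 0)² = 2/77, sgn -1
Racah Σ t=0..0: t=0:+1/288 = 1/288
⇒ 3j(4 3 3; 1 -3 2)² = 5/231, sgn -1
4πI² = N·(3j₀)²·(3jₘ)² = 30/121
I = +1·√(0.247934/4π) = 0.14046335

0.140463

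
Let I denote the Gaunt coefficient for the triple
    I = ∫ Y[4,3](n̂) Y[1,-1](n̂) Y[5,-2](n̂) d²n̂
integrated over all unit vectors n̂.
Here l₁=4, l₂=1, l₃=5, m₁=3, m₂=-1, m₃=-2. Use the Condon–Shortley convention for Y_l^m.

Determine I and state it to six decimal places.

Checks pass: Σm=0; 10 even; l₃=5∈[3,5].
(2·4+1)(2·1+1)(2·5+1) = 297
Δ: 0! 8! 2! / 11! → 1/495
sum: t=0:+1/576 = 1/576
3j²(4 1 5; 0 0 0) = Δ·Π!·Σ² = 5/99  (sign -1)
sum: t=0:+1/10080 = 1/10080
3j²(4 1 5; 3 -1 -2) = Δ·Π!·Σ² = 1/165  (sign -1)
combine: 4πI² = 297·5/99·1/165 = 1/11
take √, sign +1: I = 0.08505478

0.085055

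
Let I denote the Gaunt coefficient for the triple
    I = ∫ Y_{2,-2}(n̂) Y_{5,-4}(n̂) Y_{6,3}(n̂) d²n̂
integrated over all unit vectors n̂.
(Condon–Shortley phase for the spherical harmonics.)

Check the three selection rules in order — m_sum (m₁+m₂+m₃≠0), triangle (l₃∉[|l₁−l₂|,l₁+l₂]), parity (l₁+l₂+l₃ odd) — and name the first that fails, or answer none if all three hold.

m₁+m₂+m₃ = -2 − 4 + 3 = -3  ✗
triangle: |2−5|=3 ≤ l₃=6 ≤ 2+5=7
parity: l₁+l₂+l₃ = 13 is odd

m_sum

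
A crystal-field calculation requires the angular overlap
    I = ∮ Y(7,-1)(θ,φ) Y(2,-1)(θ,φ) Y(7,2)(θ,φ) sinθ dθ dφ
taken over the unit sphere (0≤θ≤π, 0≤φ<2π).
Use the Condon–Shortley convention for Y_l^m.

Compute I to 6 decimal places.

m-sum 0 ✓  L=16 even ✓  5≤7≤9 ✓
Π(2lᵢ+1) = 15×5×15 = 1125
triangle coeff Δ(7,2,7) = 1/185640
Σ_t [0,2]: t=0:+1/2419200 t=1:−1/518400 t=2:+1/2419200 = -1/907200
(3j)²=56/3315 [(7 2 7; 0 0 0)], sign=+1
Σ_t [0,1]: t=0:+1/1935360 t=1:−1/1209600 = -1/3225600
(3j)²=243/61880 [(7 2 7; -1 -1 2)], sign=+1
⇒ 4πI² = 3645/48841
I = (+1)√(3645/48841/(4π)) = 0.07706400

0.077064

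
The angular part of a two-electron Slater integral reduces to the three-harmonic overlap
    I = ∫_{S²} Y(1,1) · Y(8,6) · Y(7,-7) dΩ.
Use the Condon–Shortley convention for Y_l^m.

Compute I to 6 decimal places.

0.030597

Rules hold: Σm=0, L=16 even, 7≤7≤9.
N = 3·17·15 = 765
Δ = 2!·0!·14!/17! = 1/2040
Racah Σ t=1..1: t=1:−1/25401600 = -1/25401600
⇒ 3j(1 8 7; 0 0 0)² = 8/255, sgn +1
Racah Σ t=0..0: t=0:+1/174356582400 = 1/174356582400
⇒ 3j(1 8 7; 1 6 -7)² = 1/2040, sgn +1
4πI² = N·(3j₀)²·(3jₘ)² = 1/85
I = +1·√(0.0117647/4π) = 0.03059748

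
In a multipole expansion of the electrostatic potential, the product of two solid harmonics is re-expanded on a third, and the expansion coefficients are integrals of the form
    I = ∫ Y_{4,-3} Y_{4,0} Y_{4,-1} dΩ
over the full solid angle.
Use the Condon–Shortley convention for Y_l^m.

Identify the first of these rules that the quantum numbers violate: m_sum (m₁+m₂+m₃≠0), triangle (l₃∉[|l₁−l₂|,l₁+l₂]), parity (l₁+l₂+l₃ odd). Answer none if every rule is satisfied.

m₁+m₂+m₃ = -3 + 0 − 1 = -4  ✗
triangle: |4−4|=0 ≤ l₃=4 ≤ 4+4=8
parity: l₁+l₂+l₃ = 12 is even

m_sum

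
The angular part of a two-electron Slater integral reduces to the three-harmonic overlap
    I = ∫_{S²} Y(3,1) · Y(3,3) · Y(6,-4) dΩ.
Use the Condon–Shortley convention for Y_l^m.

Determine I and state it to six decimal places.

Checks pass: Σm=0; 12 even; l₃=6∈[0,6].
(2·3+1)(2·3+1)(2·6+1) = 637
Δ: 0! 6! 6! / 13! → 1/12012
sum: t=0:+1/1296 = 1/1296
3j²(3 3 6; 0 0 0) = Δ·Π!·Σ² = 100/3003  (sign +1)
sum: t=0:+1/34560 = 1/34560
3j²(3 3 6; 1 3 -4) = Δ·Π!·Σ² = 5/286  (sign +1)
combine: 4πI² = 637·100/3003·5/286 = 1750/4719
take √, sign +1: I = 0.17178653

0.171787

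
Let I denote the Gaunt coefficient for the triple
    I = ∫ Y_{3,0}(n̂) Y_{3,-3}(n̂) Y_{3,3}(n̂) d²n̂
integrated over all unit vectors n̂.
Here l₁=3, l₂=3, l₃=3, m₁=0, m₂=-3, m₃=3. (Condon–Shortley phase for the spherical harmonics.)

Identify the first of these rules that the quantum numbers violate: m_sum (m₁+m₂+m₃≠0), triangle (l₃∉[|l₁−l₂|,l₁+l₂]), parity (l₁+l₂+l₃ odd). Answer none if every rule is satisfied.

parity

Σmᵢ = 0  ✓
l₃∈[|l₁−l₂|,l₁+l₂]=[0,6], have l₃=3  ✓
Σlᵢ = 9 ⇒ odd  ✗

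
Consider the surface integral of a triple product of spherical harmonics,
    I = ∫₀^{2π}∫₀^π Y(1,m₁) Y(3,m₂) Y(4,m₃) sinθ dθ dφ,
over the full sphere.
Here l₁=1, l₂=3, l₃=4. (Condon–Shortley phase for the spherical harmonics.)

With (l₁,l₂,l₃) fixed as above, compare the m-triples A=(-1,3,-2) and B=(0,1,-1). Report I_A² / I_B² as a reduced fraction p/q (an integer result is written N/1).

l's match ⇒ only the (l;m) 3-j factors differ between A and B.
A: triangle coeff Δ(1,3,4) = 1/252; Σ_t [0,0]: t=0:+1/1440 = 1/1440; (3j)²=1/252 [(1 3 4; -1 3 -2)], sign=+1
B: triangle coeff Δ(1,3,4) = 1/252; Σ_t [0,0]: t=0:+1/48 = 1/48; (3j)²=5/84 [(1 3 4; 0 1 -1)], sign=-1
I_A²/I_B² = (1/252)/(5/84) = 1/15

1/15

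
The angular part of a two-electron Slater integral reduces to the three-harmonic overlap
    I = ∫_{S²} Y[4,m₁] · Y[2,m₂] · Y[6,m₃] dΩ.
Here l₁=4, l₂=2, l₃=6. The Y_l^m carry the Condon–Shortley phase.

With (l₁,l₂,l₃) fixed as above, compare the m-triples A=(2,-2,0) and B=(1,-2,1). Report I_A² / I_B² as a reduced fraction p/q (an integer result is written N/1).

3/7

Shared (l₁,l₂,l₃)=(4,2,6): N and (l;000)² cancel in I_A²/I_B².
A: Δ = 0!·8!·4!/13! = 1/6435; Racah Σ t=0..0: t=0:+1/34560 = 1/34560; ⇒ 3j(4 2 6; 2 -2 0)² = 1/429, sgn +1
B: Δ = 0!·8!·4!/13! = 1/6435; Racah Σ t=0..0: t=0:+1/17280 = 1/17280; ⇒ 3j(4 2 6; 1 -2 1)² = 7/1287, sgn -1
I_A²/I_B² = (1/429)/(7/1287) = 3/7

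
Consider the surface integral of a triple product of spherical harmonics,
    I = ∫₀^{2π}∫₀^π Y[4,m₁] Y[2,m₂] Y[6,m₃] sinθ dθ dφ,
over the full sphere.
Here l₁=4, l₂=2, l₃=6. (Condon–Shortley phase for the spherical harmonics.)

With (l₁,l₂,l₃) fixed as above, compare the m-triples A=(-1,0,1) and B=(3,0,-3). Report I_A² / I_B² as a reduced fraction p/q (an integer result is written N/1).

35/18

l's match ⇒ only the (l;m) 3-j factors differ between A and B.
A: triangle coeff Δ(4,2,6) = 1/6435; Σ_t [0,0]: t=0:+1/2880 = 1/2880; (3j)²=14/429 [(4 2 6; -1 0 1)], sign=-1
B: triangle coeff Δ(4,2,6) = 1/6435; Σ_t [0,0]: t=0:+1/20160 = 1/20160; (3j)²=12/715 [(4 2 6; 3 0 -3)], sign=-1
I_A²/I_B² = (14/429)/(12/715) = 35/18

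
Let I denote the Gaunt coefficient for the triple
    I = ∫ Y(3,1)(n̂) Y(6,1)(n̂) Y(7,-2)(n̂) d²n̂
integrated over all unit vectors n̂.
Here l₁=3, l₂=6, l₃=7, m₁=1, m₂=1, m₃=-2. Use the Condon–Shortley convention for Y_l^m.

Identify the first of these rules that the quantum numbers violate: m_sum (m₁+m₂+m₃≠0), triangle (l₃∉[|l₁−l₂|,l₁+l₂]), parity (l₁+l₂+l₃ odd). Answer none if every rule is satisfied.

m₁+m₂+m₃ = 1 + 1 − 2 = 0  ✓
triangle: |3−6|=3 ≤ l₃=7 ≤ 3+6=9  ✓
parity: l₁+l₂+l₃ = 16 is even  ✓

none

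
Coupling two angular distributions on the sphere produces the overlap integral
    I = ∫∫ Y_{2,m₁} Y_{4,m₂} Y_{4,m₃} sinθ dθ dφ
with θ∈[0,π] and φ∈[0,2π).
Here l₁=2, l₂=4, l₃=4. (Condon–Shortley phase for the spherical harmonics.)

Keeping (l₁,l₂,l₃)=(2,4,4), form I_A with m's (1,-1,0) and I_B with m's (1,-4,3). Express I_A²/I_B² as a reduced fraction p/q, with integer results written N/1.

Shared (l₁,l₂,l₃)=(2,4,4): N and (l;000)² cancel in I_A²/I_B².
A: Δ = 2!·2!·6!/11! = 1/13860; Racah Σ t=0..1: t=0:+1/72 t=1:−1/96 = 1/288; ⇒ 3j(2 4 4; 1 -1 0)² = 1/462, sgn +1
B: Δ = 2!·2!·6!/11! = 1/13860; Racah Σ t=0..0: t=0:+1/1440 = 1/1440; ⇒ 3j(2 4 4; 1 -4 3)² = 7/165, sgn -1
I_A²/I_B² = (1/462)/(7/165) = 5/98

5/98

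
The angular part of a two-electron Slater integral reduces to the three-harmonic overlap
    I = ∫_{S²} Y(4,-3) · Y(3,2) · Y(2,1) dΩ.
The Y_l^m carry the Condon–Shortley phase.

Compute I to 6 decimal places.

L=9 odd ⇒ parity kills the (l;000) factor ⇒ I = 0

0.000000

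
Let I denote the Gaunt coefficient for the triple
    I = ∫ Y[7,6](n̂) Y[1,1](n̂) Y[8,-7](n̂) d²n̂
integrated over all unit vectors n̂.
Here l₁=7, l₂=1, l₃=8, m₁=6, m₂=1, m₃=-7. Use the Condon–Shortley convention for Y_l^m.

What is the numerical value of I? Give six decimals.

Rules hold: Σm=0, L=16 even, 6≤8≤8.
N = 15·3·17 = 765
Δ = 0!·14!·2!/17! = 1/2040
Racah Σ t=0..0: t=0:+1/25401600 = 1/25401600
⇒ 3j(7 1 8; 0 0 0)² = 8/255, sgn +1
Racah Σ t=0..0: t=0:+1/12454041600 = 1/12454041600
⇒ 3j(7 1 8; 6 1 -7)² = 7/136, sgn -1
4πI² = N·(3j₀)²·(3jₘ)² = 21/17
I = -1·√(1.23529/4π) = -0.31353083

-0.313531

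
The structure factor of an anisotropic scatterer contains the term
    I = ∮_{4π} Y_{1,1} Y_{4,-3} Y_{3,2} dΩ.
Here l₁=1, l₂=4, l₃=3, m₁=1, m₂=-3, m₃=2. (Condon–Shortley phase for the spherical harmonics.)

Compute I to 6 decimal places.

-0.282095

m-sum 0 ✓  L=8 even ✓  3≤3≤5 ✓
Π(2lᵢ+1) = 3×9×7 = 189
triangle coeff Δ(1,4,3) = 1/252
Σ_t [1,1]: t=1:−1/36 = -1/36
(3j)²=4/63 [(1 4 3; 0 0 0)], sign=+1
Σ_t [0,0]: t=0:+1/240 = 1/240
(3j)²=1/12 [(1 4 3; 1 -3 2)], sign=-1
⇒ 4πI² = 1/1
I = (-1)√(1/1/(4π)) = -0.28209479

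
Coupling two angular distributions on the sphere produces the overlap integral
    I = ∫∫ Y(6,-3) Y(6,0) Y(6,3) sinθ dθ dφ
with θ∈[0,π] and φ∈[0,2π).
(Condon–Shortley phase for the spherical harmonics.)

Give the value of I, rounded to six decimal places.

0.123095

m-sum 0 ✓  L=18 even ✓  0≤6≤12 ✓
Π(2lᵢ+1) = 13×13×13 = 2197
triangle coeff Δ(6,6,6) = 1/325909584
Σ_t [0,6]: t=0:+1/373248000 t=1:−1/1728000 t=2:+1/110592 t=3:−1/46656 t=4:+1/110592 t=5:−1/1728000 t=6:+1/373248000 = -7/1555200
(3j)²=400/46189 [(6 6 6; 0 0 0)], sign=-1
Σ_t [3,6]: t=3:−1/933120 t=4:+1/276480 t=5:−1/691200 t=6:+1/18662400 = 43/37324800
(3j)²=1849/184756 [(6 6 6; -3 0 3)], sign=-1
⇒ 4πI² = 2403700/12623809
I = (+1)√(2403700/12623809/(4π)) = 0.12309488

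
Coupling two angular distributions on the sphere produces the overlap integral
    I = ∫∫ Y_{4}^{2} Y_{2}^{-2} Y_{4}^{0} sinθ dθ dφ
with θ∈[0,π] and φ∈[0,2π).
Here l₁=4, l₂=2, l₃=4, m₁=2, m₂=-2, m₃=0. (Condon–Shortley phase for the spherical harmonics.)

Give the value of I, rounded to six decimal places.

m-sum 0 ✓  L=10 even ✓  2≤4≤6 ✓
Π(2lᵢ+1) = 9×5×9 = 405
triangle coeff Δ(4,2,4) = 1/13860
Σ_t [0,2]: t=0:+1/192 t=1:−1/36 t=2:+1/192 = -5/288
(3j)²=20/693 [(4 2 4; 0 0 0)], sign=-1
Σ_t [0,0]: t=0:+1/192 = 1/192
(3j)²=3/77 [(4 2 4; 2 -2 0)], sign=+1
⇒ 4πI² = 2700/5929
I = (-1)√(2700/5929/(4π)) = -0.19036462

-0.190365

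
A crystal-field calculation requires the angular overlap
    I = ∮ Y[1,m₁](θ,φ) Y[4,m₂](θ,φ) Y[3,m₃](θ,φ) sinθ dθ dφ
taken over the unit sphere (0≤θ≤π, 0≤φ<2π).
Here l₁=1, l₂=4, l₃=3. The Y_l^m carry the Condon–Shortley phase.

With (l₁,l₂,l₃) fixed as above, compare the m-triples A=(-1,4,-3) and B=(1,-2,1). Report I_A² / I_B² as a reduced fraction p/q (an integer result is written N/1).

Shared (l₁,l₂,l₃)=(1,4,3): N and (l;000)² cancel in I_A²/I_B².
A: Δ = 2!·0!·6!/9! = 1/252; Racah Σ t=2..2: t=2:+1/1440 = 1/1440; ⇒ 3j(1 4 3; -1 4 -3)² = 1/9, sgn +1
B: Δ = 2!·0!·6!/9! = 1/252; Racah Σ t=0..0: t=0:+1/96 = 1/96; ⇒ 3j(1 4 3; 1 -2 1)² = 5/84, sgn +1
I_A²/I_B² = (1/9)/(5/84) = 28/15

28/15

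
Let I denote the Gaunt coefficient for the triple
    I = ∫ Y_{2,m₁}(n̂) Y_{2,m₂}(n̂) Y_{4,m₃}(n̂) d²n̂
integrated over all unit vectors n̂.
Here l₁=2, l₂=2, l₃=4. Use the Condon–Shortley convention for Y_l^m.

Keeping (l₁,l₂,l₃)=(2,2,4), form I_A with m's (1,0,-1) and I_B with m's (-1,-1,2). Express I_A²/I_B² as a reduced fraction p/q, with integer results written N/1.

3/4

Shared (l₁,l₂,l₃)=(2,2,4): N and (l;000)² cancel in I_A²/I_B².
A: Δ = 0!·4!·4!/9! = 1/630; Racah Σ t=0..0: t=0:+1/24 = 1/24; ⇒ 3j(2 2 4; 1 0 -1)² = 1/21, sgn -1
B: Δ = 0!·4!·4!/9! = 1/630; Racah Σ t=0..0: t=0:+1/36 = 1/36; ⇒ 3j(2 2 4; -1 -1 2)² = 4/63, sgn +1
I_A²/I_B² = (1/21)/(4/63) = 3/4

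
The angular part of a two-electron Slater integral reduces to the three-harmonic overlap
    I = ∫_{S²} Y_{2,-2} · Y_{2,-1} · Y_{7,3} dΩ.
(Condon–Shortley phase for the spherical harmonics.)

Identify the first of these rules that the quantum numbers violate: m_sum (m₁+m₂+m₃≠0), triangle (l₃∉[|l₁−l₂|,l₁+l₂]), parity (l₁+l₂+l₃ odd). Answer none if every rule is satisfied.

Σmᵢ = 0  ✓
l₃∈[|l₁−l₂|,l₁+l₂]=[0,4], have l₃=7  ✗
Σlᵢ = 11 ⇒ odd

triangle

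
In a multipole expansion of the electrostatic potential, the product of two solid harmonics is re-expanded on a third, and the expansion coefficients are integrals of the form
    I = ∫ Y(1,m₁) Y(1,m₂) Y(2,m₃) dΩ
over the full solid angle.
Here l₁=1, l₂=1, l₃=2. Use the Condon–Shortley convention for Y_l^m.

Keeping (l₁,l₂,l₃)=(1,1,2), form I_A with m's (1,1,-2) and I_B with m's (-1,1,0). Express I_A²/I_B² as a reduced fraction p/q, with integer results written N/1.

l's match ⇒ only the (l;m) 3-j factors differ between A and B.
A: triangle coeff Δ(1,1,2) = 1/30; Σ_t [0,0]: t=0:+1/4 = 1/4; (3j)²=1/5 [(1 1 2; 1 1 -2)], sign=+1
B: triangle coeff Δ(1,1,2) = 1/30; Σ_t [0,0]: t=0:+1/4 = 1/4; (3j)²=1/30 [(1 1 2; -1 1 0)], sign=+1
I_A²/I_B² = (1/5)/(1/30) = 6/1

6/1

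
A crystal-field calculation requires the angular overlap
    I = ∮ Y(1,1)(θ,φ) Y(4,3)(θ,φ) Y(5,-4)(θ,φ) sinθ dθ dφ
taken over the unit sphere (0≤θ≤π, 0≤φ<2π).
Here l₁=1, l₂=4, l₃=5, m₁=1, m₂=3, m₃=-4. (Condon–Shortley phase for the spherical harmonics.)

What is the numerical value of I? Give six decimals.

0.294638

m-sum 0 ✓  L=10 even ✓  3≤5≤5 ✓
Π(2lᵢ+1) = 3×9×11 = 297
triangle coeff Δ(1,4,5) = 1/495
Σ_t [0,0]: t=0:+1/576 = 1/576
(3j)²=5/99 [(1 4 5; 0 0 0)], sign=-1
Σ_t [0,0]: t=0:+1/10080 = 1/10080
(3j)²=4/55 [(1 4 5; 1 3 -4)], sign=-1
⇒ 4πI² = 12/11
I = (+1)√(12/11/(4π)) = 0.29463840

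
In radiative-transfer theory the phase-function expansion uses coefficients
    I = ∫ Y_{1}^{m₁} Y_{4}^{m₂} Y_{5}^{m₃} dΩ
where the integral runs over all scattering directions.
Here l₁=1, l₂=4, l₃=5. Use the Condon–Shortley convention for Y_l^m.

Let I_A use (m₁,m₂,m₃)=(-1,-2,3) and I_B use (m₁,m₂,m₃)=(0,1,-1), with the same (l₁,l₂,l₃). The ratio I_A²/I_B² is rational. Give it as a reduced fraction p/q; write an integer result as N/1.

7/6

Shared (l₁,l₂,l₃)=(1,4,5): N and (l;000)² cancel in I_A²/I_B².
A: Δ = 0!·2!·8!/11! = 1/495; Racah Σ t=0..0: t=0:+1/2880 = 1/2880; ⇒ 3j(1 4 5; -1 -2 3)² = 28/495, sgn +1
B: Δ = 0!·2!·8!/11! = 1/495; Racah Σ t=0..0: t=0:+1/720 = 1/720; ⇒ 3j(1 4 5; 0 1 -1)² = 8/165, sgn +1
I_A²/I_B² = (28/495)/(8/165) = 7/6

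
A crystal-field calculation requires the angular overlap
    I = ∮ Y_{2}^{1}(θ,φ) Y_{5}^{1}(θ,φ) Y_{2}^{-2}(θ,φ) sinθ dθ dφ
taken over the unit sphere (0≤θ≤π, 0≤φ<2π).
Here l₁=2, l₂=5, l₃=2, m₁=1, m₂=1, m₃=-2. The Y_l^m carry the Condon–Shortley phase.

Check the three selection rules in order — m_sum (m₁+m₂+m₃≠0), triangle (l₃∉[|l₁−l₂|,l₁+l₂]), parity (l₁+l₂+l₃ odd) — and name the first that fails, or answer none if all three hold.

Σmᵢ = 0  ✓
l₃∈[|l₁−l₂|,l₁+l₂]=[3,7], have l₃=2  ✗
Σlᵢ = 9 ⇒ odd

triangle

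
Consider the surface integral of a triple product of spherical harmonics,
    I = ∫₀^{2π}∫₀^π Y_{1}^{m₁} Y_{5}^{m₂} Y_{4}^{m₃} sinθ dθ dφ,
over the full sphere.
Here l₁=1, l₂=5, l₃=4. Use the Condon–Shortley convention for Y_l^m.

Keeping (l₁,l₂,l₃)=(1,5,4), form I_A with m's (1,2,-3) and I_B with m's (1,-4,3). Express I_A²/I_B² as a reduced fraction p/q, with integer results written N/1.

Same 1,5,4: normalisation and zero-m 3j drop out of the ratio.
A: Δ: 2! 0! 8! / 11! → 1/495; sum: t=0:+1/10080 = 1/10080; 3j²(1 5 4; 1 2 -3) = Δ·Π!·Σ² = 1/165  (sign -1)
B: Δ: 2! 0! 8! / 11! → 1/495; sum: t=0:+1/10080 = 1/10080; 3j²(1 5 4; 1 -4 3) = Δ·Π!·Σ² = 4/55  (sign -1)
I_A²/I_B² = (1/165)/(4/55) = 1/12

1/12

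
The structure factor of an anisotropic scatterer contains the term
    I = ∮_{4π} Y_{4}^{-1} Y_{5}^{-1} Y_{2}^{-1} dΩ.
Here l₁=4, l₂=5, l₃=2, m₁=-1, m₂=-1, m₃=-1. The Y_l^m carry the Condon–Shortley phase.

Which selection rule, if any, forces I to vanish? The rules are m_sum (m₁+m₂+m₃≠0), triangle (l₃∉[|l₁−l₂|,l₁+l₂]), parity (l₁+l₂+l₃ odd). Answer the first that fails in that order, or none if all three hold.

m_sum

azimuthal sum: -1 − 1 − 1 = -3  ✗
1 ≤ 2 ≤ 9 (triangle on l)
L = 4 + 5 + 2 = 11 (odd)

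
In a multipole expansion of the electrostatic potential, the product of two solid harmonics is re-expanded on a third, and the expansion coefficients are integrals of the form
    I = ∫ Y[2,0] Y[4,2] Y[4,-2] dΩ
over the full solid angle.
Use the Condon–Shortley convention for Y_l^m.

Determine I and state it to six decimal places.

0.065536

Rules hold: Σm=0, L=10 even, 2≤4≤6.
N = 5·9·9 = 405
Δ = 2!·2!·6!/11! = 1/13860
Racah Σ t=0..2: t=0:+1/192 t=1:−1/36 t=2:+1/192 = -5/288
⇒ 3j(2 4 4; 0 0 0)² = 20/693, sgn -1
Racah Σ t=0..2: t=0:+1/2880 t=1:−1/120 t=2:+1/192 = -1/360
⇒ 3j(2 4 4; 0 2 -2)² = 16/3465, sgn -1
4πI² = N·(3j₀)²·(3jₘ)² = 320/5929
I = +1·√(0.053972/4π) = 0.06553591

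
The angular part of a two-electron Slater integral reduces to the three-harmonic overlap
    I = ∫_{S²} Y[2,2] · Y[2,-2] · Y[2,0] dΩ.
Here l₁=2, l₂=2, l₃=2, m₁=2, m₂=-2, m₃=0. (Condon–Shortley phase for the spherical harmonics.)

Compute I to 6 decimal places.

m-sum 0 ✓  L=6 even ✓  0≤2≤4 ✓
Π(2lᵢ+1) = 5×5×5 = 125
triangle coeff Δ(2,2,2) = 1/630
Σ_t [0,2]: t=0:+1/8 t=1:−1/1 t=2:+1/8 = -3/4
(3j)²=2/35 [(2 2 2; 0 0 0)], sign=-1
Σ_t [0,0]: t=0:+1/8 = 1/8
(3j)²=2/35 [(2 2 2; 2 -2 0)], sign=+1
⇒ 4πI² = 20/49
I = (-1)√(20/49/(4π)) = -0.18022375

-0.180224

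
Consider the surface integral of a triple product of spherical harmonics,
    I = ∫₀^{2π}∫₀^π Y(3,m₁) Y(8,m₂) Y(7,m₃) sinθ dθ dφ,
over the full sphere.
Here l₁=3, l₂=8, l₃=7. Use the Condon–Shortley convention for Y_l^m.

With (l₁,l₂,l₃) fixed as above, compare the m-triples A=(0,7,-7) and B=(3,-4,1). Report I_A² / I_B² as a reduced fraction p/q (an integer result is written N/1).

Shared (l₁,l₂,l₃)=(3,8,7): N and (l;000)² cancel in I_A²/I_B².
A: Δ = 4!·2!·12!/19! = 1/5290740; Racah Σ t=3..3: t=3:−1/5748019200 = -1/5748019200; ⇒ 3j(3 8 7; 0 7 -7)² = 91/3876, sgn -1
B: Δ = 4!·2!·12!/19! = 1/5290740; Racah Σ t=0..0: t=0:+1/46448640 = 1/46448640; ⇒ 3j(3 8 7; 3 -4 1)² = 2475/117572, sgn +1
I_A²/I_B² = (91/3876)/(2475/117572) = 8281/7425

8281/7425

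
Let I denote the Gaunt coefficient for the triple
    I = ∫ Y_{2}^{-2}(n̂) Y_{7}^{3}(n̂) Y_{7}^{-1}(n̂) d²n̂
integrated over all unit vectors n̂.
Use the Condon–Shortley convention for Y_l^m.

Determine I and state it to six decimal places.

m-sum 0 ✓  L=16 even ✓  5≤7≤9 ✓
Π(2lᵢ+1) = 5×15×15 = 1125
triangle coeff Δ(2,7,7) = 1/185640
Σ_t [0,2]: t=0:+1/2419200 t=1:−1/518400 t=2:+1/2419200 = -1/907200
(3j)²=56/3315 [(2 7 7; 0 0 0)], sign=+1
Σ_t [2,2]: t=2:+1/3870720 = 1/3870720
(3j)²=135/6188 [(2 7 7; -2 3 -1)], sign=+1
⇒ 4πI² = 20250/48841
I = (+1)√(20250/48841/(4π)) = 0.18164160

0.181642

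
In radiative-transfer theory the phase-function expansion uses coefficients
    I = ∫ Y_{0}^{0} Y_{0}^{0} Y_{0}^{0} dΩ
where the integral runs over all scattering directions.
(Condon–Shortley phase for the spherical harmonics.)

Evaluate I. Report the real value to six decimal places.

Checks pass: Σm=0; 0 even; l₃=0∈[0,0].
(2·0+1)(2·0+1)(2·0+1) = 1
Δ: 0! 0! 0! / 1! → 1/1
sum: t=0:+1/1 = 1/1
3j²(0 0 0; 0 0 0) = Δ·Π!·Σ² = 1/1  (sign +1)
(m-triple is (0,0,0) — same symbol as above.)
combine: 4πI² = 1·1·1 = 1/1
take √, sign +1: I = 0.28209479

0.282095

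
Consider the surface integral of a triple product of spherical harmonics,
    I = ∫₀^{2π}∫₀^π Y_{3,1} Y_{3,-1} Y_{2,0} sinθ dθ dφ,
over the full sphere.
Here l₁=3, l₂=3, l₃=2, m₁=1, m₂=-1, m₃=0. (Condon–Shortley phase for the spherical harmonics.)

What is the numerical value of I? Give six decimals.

m-sum 0 ✓  L=8 even ✓  0≤2≤6 ✓
Π(2lᵢ+1) = 7×7×5 = 245
triangle coeff Δ(3,3,2) = 1/3780
Σ_t [1,3]: t=1:−1/24 t=2:+1/4 t=3:−1/24 = 1/6
(3j)²=4/105 [(3 3 2; 0 0 0)], sign=+1
Σ_t [0,2]: t=0:+1/96 t=1:−1/6 t=2:+1/16 = -3/32
(3j)²=3/140 [(3 3 2; 1 -1 0)], sign=-1
⇒ 4πI² = 1/5
I = (-1)√(1/5/(4π)) = -0.12615663

-0.126157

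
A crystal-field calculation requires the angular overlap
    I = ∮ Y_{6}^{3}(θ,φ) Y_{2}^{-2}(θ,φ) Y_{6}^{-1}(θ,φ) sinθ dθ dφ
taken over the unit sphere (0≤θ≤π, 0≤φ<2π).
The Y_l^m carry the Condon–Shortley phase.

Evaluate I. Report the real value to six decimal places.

m-sum 0 ✓  L=14 even ✓  4≤6≤8 ✓
Π(2lᵢ+1) = 13×5×13 = 845
triangle coeff Δ(6,2,6) = 1/90090
Σ_t [0,2]: t=0:+1/69120 t=1:−1/14400 t=2:+1/69120 = -7/172800
(3j)²=14/715 [(6 2 6; 0 0 0)], sign=-1
Σ_t [0,0]: t=0:+1/120960 = 1/120960
(3j)²=24/1001 [(6 2 6; 3 -2 -1)], sign=-1
⇒ 4πI² = 48/121
I = (+1)√(48/121/(4π)) = 0.17767364

0.177674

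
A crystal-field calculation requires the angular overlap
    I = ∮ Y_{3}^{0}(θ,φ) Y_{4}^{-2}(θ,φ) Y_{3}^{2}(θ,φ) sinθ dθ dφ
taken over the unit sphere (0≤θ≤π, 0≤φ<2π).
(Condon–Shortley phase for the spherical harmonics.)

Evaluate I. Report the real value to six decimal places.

Rules hold: Σm=0, L=10 even, 1≤3≤7.
N = 7·9·7 = 441
Δ = 4!·2!·4!/11! = 1/34650
Racah Σ t=1..3: t=1:−1/72 t=2:+1/16 t=3:−1/72 = 5/144
⇒ 3j(3 4 3; 0 0 0)² = 2/77, sgn -1
Racah Σ t=1..2: t=1:−1/72 t=2:+1/96 = -1/288
⇒ 3j(3 4 3; 0 -2 2)² = 1/462, sgn +1
4πI² = N·(3j₀)²·(3jₘ)² = 3/121
I = -1·√(0.0247934/4π) = -0.04441841

-0.044418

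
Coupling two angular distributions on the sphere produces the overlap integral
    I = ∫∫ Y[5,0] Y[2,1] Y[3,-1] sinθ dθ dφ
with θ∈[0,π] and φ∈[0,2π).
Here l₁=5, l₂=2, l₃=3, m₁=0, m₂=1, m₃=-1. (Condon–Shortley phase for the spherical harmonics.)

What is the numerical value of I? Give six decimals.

Checks pass: Σm=0; 10 even; l₃=3∈[3,7].
(2·5+1)(2·2+1)(2·3+1) = 385
Δ: 4! 6! 0! / 11! → 1/2310
sum: t=2:+1/144 = 1/144
3j²(5 2 3; 0 0 0) = Δ·Π!·Σ² = 10/231  (sign -1)
sum: t=3:−1/288 = -1/288
3j²(5 2 3; 0 1 -1) = Δ·Π!·Σ² = 5/231  (sign -1)
combine: 4πI² = 385·10/231·5/231 = 250/693
take √, sign +1: I = 0.16943318

0.169433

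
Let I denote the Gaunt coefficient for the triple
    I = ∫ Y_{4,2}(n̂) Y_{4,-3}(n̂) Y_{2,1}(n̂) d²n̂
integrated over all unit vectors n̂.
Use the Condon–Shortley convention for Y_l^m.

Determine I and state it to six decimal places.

Checks pass: Σm=0; 10 even; l₃=2∈[0,8].
(2·4+1)(2·4+1)(2·2+1) = 405
Δ: 6! 2! 2! / 11! → 1/13860
sum: t=2:+1/192 t=3:−1/36 t=4:+1/192 = -5/288
3j²(4 4 2; 0 0 0) = Δ·Π!·Σ² = 20/693  (sign -1)
sum: t=0:+1/1440 t=1:−1/240 = -1/288
3j²(4 4 2; 2 -3 1) = Δ·Π!·Σ² = 5/132  (sign +1)
combine: 4πI² = 405·20/693·5/132 = 375/847
take √, sign -1: I = -0.18770204

-0.187702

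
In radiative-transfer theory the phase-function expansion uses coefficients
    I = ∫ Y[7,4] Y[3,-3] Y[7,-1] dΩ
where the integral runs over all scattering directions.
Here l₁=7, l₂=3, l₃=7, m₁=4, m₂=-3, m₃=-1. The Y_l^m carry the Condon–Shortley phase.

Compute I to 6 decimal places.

l₁+l₂+l₃=17 is odd: 3j(l;000)=0 ⇒ I=0

0.000000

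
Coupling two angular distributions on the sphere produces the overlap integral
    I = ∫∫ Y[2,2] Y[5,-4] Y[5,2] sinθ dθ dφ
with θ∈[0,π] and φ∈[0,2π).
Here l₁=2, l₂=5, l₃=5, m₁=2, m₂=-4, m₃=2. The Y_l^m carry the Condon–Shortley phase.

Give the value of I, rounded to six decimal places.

Checks pass: Σm=0; 12 even; l₃=5∈[3,7].
(2·2+1)(2·5+1)(2·5+1) = 605
Δ: 2! 2! 8! / 13! → 1/38610
sum: t=0:+1/2880 t=1:−1/576 t=2:+1/2880 = -1/960
3j²(2 5 5; 0 0 0) = Δ·Π!·Σ² = 10/429  (sign +1)
sum: t=0:+1/20160 = 1/20160
3j²(2 5 5; 2 -4 2) = Δ·Π!·Σ² = 12/715  (sign -1)
combine: 4πI² = 605·10/429·12/715 = 40/169
take √, sign -1: I = -0.13724032

-0.137240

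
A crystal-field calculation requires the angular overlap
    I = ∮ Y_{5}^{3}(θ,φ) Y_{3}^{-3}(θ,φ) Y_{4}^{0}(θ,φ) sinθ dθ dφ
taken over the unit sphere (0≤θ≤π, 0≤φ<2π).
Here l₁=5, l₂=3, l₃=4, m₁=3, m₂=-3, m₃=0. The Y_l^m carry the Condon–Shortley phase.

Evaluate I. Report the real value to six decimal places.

0.196280

Rules hold: Σm=0, L=12 even, 2≤4≤8.
N = 11·7·9 = 693
Δ = 4!·6!·2!/13! = 1/180180
Racah Σ t=1..3: t=1:−1/576 t=2:+1/144 t=3:−1/576 = 1/288
⇒ 3j(5 3 4; 0 0 0)² = 20/1001, sgn +1
Racah Σ t=0..0: t=0:+1/2304 = 1/2304
⇒ 3j(5 3 4; 3 -3 0)² = 5/143, sgn +1
4πI² = N·(3j₀)²·(3jₘ)² = 900/1859
I = +1·√(0.484131/4π) = 0.19628026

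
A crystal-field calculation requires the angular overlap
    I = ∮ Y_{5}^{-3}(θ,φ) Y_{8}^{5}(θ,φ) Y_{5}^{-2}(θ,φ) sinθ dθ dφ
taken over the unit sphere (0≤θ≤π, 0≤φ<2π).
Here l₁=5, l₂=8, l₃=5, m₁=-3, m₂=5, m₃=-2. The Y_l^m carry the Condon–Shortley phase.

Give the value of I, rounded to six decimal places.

-0.106255

Rules hold: Σm=0, L=18 even, 3≤5≤13.
N = 11·17·11 = 2057
Δ = 8!·2!·8!/19! = 1/37413090
Racah Σ t=3..5: t=3:−1/1036800 t=4:+1/331776 t=5:−1/1036800 = 1/921600
⇒ 3j(5 8 5; 0 0 0)² = 490/46189, sgn -1
Racah Σ t=6..8: t=6:+1/14515200 t=7:−1/7257600 t=8:+1/58060800 = -1/19353600
⇒ 3j(5 8 5; -3 5 -2)² = 21/3230, sgn +1
4πI² = N·(3j₀)²·(3jₘ)² = 11319/79781
I = -1·√(0.141876/4π) = -0.10625500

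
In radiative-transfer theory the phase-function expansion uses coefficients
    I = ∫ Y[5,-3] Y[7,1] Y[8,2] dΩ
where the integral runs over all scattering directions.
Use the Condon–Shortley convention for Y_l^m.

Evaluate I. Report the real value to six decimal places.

-0.094402

m-sum 0 ✓  L=20 even ✓  2≤8≤12 ✓
Π(2lᵢ+1) = 11×15×17 = 2805
triangle coeff Δ(5,7,8) = 1/814773960
Σ_t [0,4]: t=0:+1/87091200 t=1:−1/4976640 t=2:+1/2073600 t=3:−1/4976640 t=4:+1/87091200 = 1/9676800
(3j)²=360/46189 [(5 7 8; 0 0 0)], sign=+1
Σ_t [2,4]: t=2:+1/49766400 t=3:−1/10368000 t=4:+1/19906560 = -13/497664000
(3j)²=91/17765 [(5 7 8; -3 1 2)], sign=-1
⇒ 4πI² = 7560/67507
I = (-1)√(7560/67507/(4π)) = -0.09440208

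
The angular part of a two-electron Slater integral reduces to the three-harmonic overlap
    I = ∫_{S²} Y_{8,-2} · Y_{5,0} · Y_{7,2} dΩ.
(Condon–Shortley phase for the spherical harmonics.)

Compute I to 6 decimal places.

0.020044

Rules hold: Σm=0, L=20 even, 3≤7≤13.
N = 17·11·15 = 2805
Δ = 6!·10!·4!/21! = 1/814773960
Racah Σ t=1..5: t=1:−1/87091200 t=2:+1/4976640 t=3:−1/2073600 t=4:+1/4976640 t=5:−1/87091200 = -1/9676800
⇒ 3j(8 5 7; 0 0 0)² = 360/46189, sgn +1
Racah Σ t=1..5: t=1:−1/1045094400 t=2:+1/23224320 t=3:−1/4354560 t=4:+1/4976640 t=5:−1/41472000 = -1/93312000
⇒ 3j(8 5 7; -2 0 2)² = 32/138567, sgn +1
4πI² = N·(3j₀)²·(3jₘ)² = 57600/11408683
I = +1·√(0.00504879/4π) = 0.02004419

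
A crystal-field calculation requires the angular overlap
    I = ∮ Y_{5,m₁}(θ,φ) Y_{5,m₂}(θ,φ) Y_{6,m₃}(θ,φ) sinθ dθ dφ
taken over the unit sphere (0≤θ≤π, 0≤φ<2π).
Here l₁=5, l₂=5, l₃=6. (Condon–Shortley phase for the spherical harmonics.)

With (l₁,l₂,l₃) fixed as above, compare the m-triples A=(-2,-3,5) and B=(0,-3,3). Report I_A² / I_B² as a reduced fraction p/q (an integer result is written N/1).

154/625

Same 5,5,6: normalisation and zero-m 3j drop out of the ratio.
A: Δ: 4! 6! 6! / 17! → 1/28588560; sum: t=1:−1/518400 t=2:+1/345600 = 1/1036800; 3j²(5 5 6; -2 -3 5) = Δ·Π!·Σ² = 7/2210  (sign -1)
B: Δ: 4! 6! 6! / 17! → 1/28588560; sum: t=0:+1/138240 t=1:−1/34560 t=2:+1/103680 = -1/82944; 3j²(5 5 6; 0 -3 3) = Δ·Π!·Σ² = 125/9724  (sign +1)
I_A²/I_B² = (7/2210)/(125/9724) = 154/625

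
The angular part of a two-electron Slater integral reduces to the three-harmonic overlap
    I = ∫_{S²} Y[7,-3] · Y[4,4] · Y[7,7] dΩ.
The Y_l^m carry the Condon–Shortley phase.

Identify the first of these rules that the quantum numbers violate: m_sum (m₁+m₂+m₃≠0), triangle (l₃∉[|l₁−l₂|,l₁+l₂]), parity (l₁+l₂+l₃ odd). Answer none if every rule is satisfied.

Σmᵢ = 8  ✗
l₃∈[|l₁−l₂|,l₁+l₂]=[3,11], have l₃=7
Σlᵢ = 18 ⇒ even

m_sum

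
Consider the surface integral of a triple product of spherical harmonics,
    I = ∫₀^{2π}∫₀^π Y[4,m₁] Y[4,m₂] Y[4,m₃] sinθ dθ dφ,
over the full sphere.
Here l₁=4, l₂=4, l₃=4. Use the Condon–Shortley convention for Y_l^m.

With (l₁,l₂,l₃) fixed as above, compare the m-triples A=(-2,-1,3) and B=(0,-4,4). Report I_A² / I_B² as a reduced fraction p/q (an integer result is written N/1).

5/14

Shared (l₁,l₂,l₃)=(4,4,4): N and (l;000)² cancel in I_A²/I_B².
A: Δ = 4!·4!·4!/13! = 1/450450; Racah Σ t=2..3: t=2:+1/576 t=3:−1/864 = 1/1728; ⇒ 3j(4 4 4; -2 -1 3)² = 5/1287, sgn -1
B: Δ = 4!·4!·4!/13! = 1/450450; Racah Σ t=0..0: t=0:+1/13824 = 1/13824; ⇒ 3j(4 4 4; 0 -4 4)² = 14/1287, sgn +1
I_A²/I_B² = (5/1287)/(14/1287) = 5/14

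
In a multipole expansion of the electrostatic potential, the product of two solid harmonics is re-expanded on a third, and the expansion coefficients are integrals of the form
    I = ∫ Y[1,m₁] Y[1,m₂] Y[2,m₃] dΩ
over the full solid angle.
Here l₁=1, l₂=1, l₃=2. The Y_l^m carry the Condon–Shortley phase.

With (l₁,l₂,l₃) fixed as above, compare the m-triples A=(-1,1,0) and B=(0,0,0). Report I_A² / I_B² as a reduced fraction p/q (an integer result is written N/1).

1/4

l's match ⇒ only the (l;m) 3-j factors differ between A and B.
A: triangle coeff Δ(1,1,2) = 1/30; Σ_t [0,0]: t=0:+1/4 = 1/4; (3j)²=1/30 [(1 1 2; -1 1 0)], sign=+1
B: triangle coeff Δ(1,1,2) = 1/30; Σ_t [0,0]: t=0:+1/1 = 1/1; (3j)²=2/15 [(1 1 2; 0 0 0)], sign=+1
I_A²/I_B² = (1/30)/(2/15) = 1/4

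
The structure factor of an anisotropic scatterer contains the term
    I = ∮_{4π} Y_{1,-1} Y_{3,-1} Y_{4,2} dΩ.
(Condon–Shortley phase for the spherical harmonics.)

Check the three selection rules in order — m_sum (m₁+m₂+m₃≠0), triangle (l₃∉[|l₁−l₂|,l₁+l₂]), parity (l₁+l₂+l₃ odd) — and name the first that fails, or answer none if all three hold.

m₁+m₂+m₃ = -1 − 1 + 2 = 0  ✓
triangle: |1−3|=2 ≤ l₃=4 ≤ 1+3=4  ✓
parity: l₁+l₂+l₃ = 8 is even  ✓

none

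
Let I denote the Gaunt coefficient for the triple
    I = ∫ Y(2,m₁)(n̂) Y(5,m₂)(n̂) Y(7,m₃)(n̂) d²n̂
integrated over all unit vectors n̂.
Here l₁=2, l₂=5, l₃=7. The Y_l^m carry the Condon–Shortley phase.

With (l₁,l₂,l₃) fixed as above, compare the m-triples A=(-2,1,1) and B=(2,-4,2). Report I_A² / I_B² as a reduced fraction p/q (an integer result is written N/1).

14/1

Same 2,5,7: normalisation and zero-m 3j drop out of the ratio.
A: Δ: 0! 4! 10! / 15! → 1/15015; sum: t=0:+1/414720 = 1/414720; 3j²(2 5 7; -2 1 1) = Δ·Π!·Σ² = 2/429  (sign +1)
B: Δ: 0! 4! 10! / 15! → 1/15015; sum: t=0:+1/8709120 = 1/8709120; 3j²(2 5 7; 2 -4 2) = Δ·Π!·Σ² = 1/3003  (sign -1)
I_A²/I_B² = (2/429)/(1/3003) = 14/1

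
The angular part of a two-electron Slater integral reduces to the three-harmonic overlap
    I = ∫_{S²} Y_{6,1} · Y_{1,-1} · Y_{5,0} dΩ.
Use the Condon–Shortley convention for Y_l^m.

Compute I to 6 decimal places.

m-sum 0 ✓  L=12 even ✓  5≤5≤7 ✓
Π(2lᵢ+1) = 13×3×11 = 429
triangle coeff Δ(6,1,5) = 1/858
Σ_t [1,1]: t=1:−1/14400 = -1/14400
(3j)²=6/143 [(6 1 5; 0 0 0)], sign=+1
Σ_t [0,0]: t=0:+1/28800 = 1/28800
(3j)²=7/286 [(6 1 5; 1 -1 0)], sign=-1
⇒ 4πI² = 63/143
I = (-1)√(63/143/(4π)) = -0.18723944

-0.187239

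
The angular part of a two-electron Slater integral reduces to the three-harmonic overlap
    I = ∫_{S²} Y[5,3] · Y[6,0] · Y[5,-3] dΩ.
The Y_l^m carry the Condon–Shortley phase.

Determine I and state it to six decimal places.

Checks pass: Σm=0; 16 even; l₃=5∈[1,11].
(2·5+1)(2·6+1)(2·5+1) = 1573
Δ: 6! 4! 6! / 17! → 1/28588560
sum: t=1:−1/345600 t=2:+1/13824 t=3:−1/5184 t=4:+1/13824 t=5:−1/345600 = -7/129600
3j²(5 6 5; 0 0 0) = Δ·Π!·Σ² = 80/7293  (sign +1)
sum: t=0:+1/2073600 t=1:−1/86400 t=2:+1/55296 = 29/4147200
3j²(5 6 5; 3 0 -3) = Δ·Π!·Σ² = 841/145860  (sign +1)
combine: 4πI² = 1573·80/7293·841/145860 = 3364/33813
take √, sign +1: I = 0.08897771

0.088978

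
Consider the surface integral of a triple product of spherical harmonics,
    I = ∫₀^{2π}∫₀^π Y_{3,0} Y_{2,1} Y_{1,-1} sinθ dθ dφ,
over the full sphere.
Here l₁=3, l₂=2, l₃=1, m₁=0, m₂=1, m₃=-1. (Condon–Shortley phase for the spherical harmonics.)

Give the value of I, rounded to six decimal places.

m-sum 0 ✓  L=6 even ✓  1≤1≤5 ✓
Π(2lᵢ+1) = 7×5×3 = 105
triangle coeff Δ(3,2,1) = 1/105
Σ_t [2,2]: t=2:+1/4 = 1/4
(3j)²=3/35 [(3 2 1; 0 0 0)], sign=-1
Σ_t [3,3]: t=3:−1/12 = -1/12
(3j)²=1/35 [(3 2 1; 0 1 -1)], sign=-1
⇒ 4πI² = 9/35
I = (+1)√(9/35/(4π)) = 0.14304817

0.143048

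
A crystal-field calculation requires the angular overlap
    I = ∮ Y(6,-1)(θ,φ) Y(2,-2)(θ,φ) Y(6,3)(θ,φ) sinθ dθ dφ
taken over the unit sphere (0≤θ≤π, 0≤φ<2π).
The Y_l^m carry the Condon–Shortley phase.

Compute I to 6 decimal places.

Checks pass: Σm=0; 14 even; l₃=6∈[4,8].
(2·6+1)(2·2+1)(2·6+1) = 845
Δ: 2! 10! 2! / 15! → 1/90090
sum: t=0:+1/69120 t=1:−1/14400 t=2:+1/69120 = -7/172800
3j²(6 2 6; 0 0 0) = Δ·Π!·Σ² = 14/715  (sign -1)
sum: t=0:+1/120960 = 1/120960
3j²(6 2 6; -1 -2 3) = Δ·Π!·Σ² = 24/1001  (sign -1)
combine: 4πI² = 845·14/715·24/1001 = 48/121
take √, sign +1: I = 0.17767364

0.177674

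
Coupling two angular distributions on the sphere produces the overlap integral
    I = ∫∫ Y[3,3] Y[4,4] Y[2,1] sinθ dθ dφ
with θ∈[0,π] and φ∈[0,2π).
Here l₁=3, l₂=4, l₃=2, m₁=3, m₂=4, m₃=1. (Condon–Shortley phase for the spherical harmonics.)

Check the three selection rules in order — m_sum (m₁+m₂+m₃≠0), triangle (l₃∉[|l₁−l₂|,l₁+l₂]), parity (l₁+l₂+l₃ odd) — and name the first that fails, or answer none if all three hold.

m_sum

m₁+m₂+m₃ = 3 + 4 + 1 = 8  ✗
triangle: |3−4|=1 ≤ l₃=2 ≤ 3+4=7
parity: l₁+l₂+l₃ = 9 is odd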